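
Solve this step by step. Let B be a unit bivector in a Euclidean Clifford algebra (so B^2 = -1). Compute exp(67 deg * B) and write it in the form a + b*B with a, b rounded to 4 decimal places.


For a unit bivector B with B^2 = -1, the exponential series gives
e^(theta*B) = cos(theta) + sin(theta)*B (the GA analogue of Euler's formula).
theta = 67 degrees = 1.169371 rad
cos(67 deg) = 0.3907
sin(67 deg) = 0.9205
exp(theta*B) = 0.3907 + 0.9205*B


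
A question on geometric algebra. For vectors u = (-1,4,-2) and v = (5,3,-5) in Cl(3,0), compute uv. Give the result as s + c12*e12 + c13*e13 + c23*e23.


In Cl(3,0): e_i^2 = 1, e_ie_j = -e_je_i for i != j.
Scalar part = u . v = (-1)*5 + 4*3 + (-2)*(-5)
= -5 + 12 + 10 = 17
e12 coeff = (-1)*3 - 4*5 = -3 - 20 = -23
e13 coeff = (-1)*(-5) - (-2)*5 = 5 - (-10) = 15
e23 coeff = 4*(-5) - (-2)*3 = -20 - (-6) = -14
uv = 17 - 23*e12 + 15*e13 - 14*e23


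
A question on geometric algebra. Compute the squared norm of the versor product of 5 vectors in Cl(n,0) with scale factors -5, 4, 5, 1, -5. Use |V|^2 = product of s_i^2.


Each vector v_i has |v_i|^2 = s_i^2
Squared scales: (-5)^2 = 25, 4^2 = 16, 5^2 = 25, 1^2 = 1, (-5)^2 = 25
|V|^2 = 25 * 16 * 25 * 1 * 25
= 250000


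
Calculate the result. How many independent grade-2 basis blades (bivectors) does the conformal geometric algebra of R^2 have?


The conformal model of R^2 uses Cl(3,1) with m = 2 + 2 = 4 generators.
Number of grade-2 blades = C(m, 2) = C(4, 2)
= 4*3/2 = 6


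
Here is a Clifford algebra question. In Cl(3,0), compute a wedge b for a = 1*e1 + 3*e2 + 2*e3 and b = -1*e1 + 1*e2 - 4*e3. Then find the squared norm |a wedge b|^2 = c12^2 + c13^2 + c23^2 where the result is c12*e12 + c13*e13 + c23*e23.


a wedge b = (a1*b2 - a2*b1)*e12 + (a1*b3 - a3*b1)*e13 + (a2*b3 - a3*b2)*e23
e12 coeff: 1*1 - 3*(-1) = 1 - (-3) = 4
e13 coeff: 1*(-4) - 2*(-1) = -4 - (-2) = -2
e23 coeff: 3*(-4) - 2*1 = -12 - 2 = -14
|a wedge b|^2 = 4^2 + (-2)^2 + (-14)^2
= 16 + 4 + 196
= 216


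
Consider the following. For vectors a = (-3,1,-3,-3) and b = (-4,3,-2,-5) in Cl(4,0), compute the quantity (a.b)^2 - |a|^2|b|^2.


a . b = (-3)*(-4) + 1*3 + (-3)*(-2) + (-3)*(-5)
= 12 + 3 + 6 + 15 = 36
|a|^2 = (-3)^2 + 1^2 + (-3)^2 + (-3)^2 = 28
|b|^2 = (-4)^2 + 3^2 + (-2)^2 + (-5)^2 = 54
(a.b)^2 = 36^2 = 1296
|a|^2 * |b|^2 = 28 * 54 = 1512
Result = 1296 - 1512 = -216


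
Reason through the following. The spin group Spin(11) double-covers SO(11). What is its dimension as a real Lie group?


Spin(n) double-covers SO(n); both have Lie algebra so(n) of dimension n(n-1)/2.
n = 11
n(n-1) = 11 * 10 = 110
dim Spin(11) = 110/2 = 55


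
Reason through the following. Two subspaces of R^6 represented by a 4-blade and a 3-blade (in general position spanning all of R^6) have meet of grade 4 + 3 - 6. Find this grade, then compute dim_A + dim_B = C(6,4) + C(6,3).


Meet grade = grade(A) + grade(B) - n
= 4 + 3 - 6 = 1
C(6,4) = 15
C(6,3) = 20
dim_A + dim_B = 15 + 20 = 35


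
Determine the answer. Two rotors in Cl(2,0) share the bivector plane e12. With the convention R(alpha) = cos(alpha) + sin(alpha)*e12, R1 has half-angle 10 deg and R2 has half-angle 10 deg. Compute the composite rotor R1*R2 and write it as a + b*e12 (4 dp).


Same-plane rotors commute and their half-angles add:
R1*R2 = cos(a1 + a2) + sin(a1 + a2)*e12.
a1 + a2 = 10 + 10 = 20 deg
cos(20 deg) = 0.9397
sin(20 deg) = 0.3420
R1*R2 = 0.9397 + 0.3420*e12


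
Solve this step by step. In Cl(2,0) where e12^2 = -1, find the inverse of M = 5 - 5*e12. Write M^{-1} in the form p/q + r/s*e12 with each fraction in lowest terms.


M = 5 - 5*e12, where e12^2 = -1.
Since M commutes with its reverse ~M = a - b*e12, M * ~M = a^2 - b^2*e12^2 = a^2 + b^2.
So M^{-1} = ~M / (a^2 + b^2) = (a - b*e12)/(a^2 + b^2).
a^2 + b^2 = 25 + 25 = 50
Scalar part = 5/50 = 1/10
Bivector coeff = 5/50 = 1/10
M^{-1} = 1/10 + 1/10*e12


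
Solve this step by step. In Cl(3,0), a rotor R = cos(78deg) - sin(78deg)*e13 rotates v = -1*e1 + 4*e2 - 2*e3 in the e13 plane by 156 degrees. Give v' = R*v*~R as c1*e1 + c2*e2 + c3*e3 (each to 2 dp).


Rotor R = cos(78deg) - sin(78deg)*e13
Rotation angle theta = 2 * 78 = 156 degrees in the e13 plane (e1 -> e3).
The component perpendicular to the plane (e2) is invariant: v'_2 = v2 = 4.00
cos(156deg) = -0.9135, sin(156deg) = 0.4067
v'_1 = v1*cos(theta) - v3*sin(theta) = -1*(-0.9135) - (-2)*0.4067 = 1.73
v'_3 = v1*sin(theta) + v3*cos(theta) = -1*0.4067 + (-2)*(-0.9135) = 1.42
v' = 1.73*e1 + 4.00*e2 + 1.42*e3


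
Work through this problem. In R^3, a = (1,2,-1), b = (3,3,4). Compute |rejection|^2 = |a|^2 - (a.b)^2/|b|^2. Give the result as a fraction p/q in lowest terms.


|a|^2 = 1^2 + 2^2 + (-1)^2 = 6
|b|^2 = 3^2 + 3^2 + 4^2 = 34
a . b = 1*3 + 2*3 + (-1)*4 = 5
(a.b)^2 = 5^2 = 25
|rej|^2 = 6 - 25/34
= (204 - 25)/34
= 179/34
In lowest terms: 179/34


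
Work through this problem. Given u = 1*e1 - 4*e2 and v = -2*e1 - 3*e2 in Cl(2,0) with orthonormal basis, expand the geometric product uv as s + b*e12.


Expand: (1*e1 - 4*e2)(-2*e1 - 3*e2)
= 1*(-2)*e1e1 + 1*(-3)*e1e2 + (-4)*(-2)*e2e1 + (-4)*(-3)*e2e2
Using e1^2 = e2^2 = 1, e2e1 = -e1e2:
Scalar part s = 1*(-2) + (-4)*(-3) = -2 + 12 = 10
Bivector part b = 1*(-3) - (-4)*(-2) = -3 - 8 = -11
uv = 10 - 11*e12


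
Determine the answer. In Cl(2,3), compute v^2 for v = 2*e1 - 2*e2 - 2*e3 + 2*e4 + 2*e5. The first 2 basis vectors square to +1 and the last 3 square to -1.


v^2 = sum of c_i^2 * e_i^2
Positive signature terms (e_i^2 = +1): 2^2 + (-2)^2 = 8
Negative signature terms (e_j^2 = -1): (-2)^2 + 2^2 + 2^2 = 12
v^2 = 8 - 12 = -4


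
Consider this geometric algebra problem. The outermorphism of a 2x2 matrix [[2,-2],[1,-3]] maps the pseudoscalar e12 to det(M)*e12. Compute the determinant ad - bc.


The outermorphism of a linear map f sends e1^e2 to f(e1)^f(e2).
f(e1) = 2*e1 + 1*e2
f(e2) = -2*e1 - 3*e2
f(e1) ^ f(e2) = (2*e1 + 1*e2) ^ (-2*e1 - 3*e2)
= 2*(-3)*e12 + 1*(-2)*e21
= (-6 - (-2))*e12
= -4*e12
Coefficient = -4


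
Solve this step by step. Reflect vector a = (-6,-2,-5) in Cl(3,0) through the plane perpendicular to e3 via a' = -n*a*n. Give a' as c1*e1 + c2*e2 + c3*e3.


Reflection formula: a' = -n*a*n, with n = e3 (unit vector, n^2 = 1).
For reflection through hyperplane perp to e3:
The component along e3 flips sign, others stay.
a = (-6, -2, -5)
a' = (-6, -2, 5)
a' = -6*e1 - 2*e2 + 5*e3


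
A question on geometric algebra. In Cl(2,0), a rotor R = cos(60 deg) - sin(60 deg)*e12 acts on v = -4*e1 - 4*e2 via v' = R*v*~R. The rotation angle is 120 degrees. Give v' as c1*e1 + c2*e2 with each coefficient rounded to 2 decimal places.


Rotor R = cos(60deg) - sin(60deg)*e12
Rotation angle theta = 2 * 60 = 120 degrees
v' = R*v*~R rotates v by theta.
cos(120deg) = -0.5000, sin(120deg) = 0.8660
v'_1 = -4*cos(120deg) - (-4)*sin(120deg)
= -4*(-0.5000) - (-4)*0.8660
= 5.46
v'_2 = -4*sin(120deg) + (-4)*cos(120deg)
= -4*0.8660 + (-4)*(-0.5000)
= -1.46
v' = 5.46*e1 - 1.46*e2


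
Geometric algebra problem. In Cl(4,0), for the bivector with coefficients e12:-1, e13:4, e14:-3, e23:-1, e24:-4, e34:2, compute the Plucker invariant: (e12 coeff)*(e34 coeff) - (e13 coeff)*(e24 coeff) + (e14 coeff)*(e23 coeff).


Plucker relation: af - be + cd
a*f = (-1)*2 = -2
b*e = 4*(-4) = -16
c*d = (-3)*(-1) = 3
af - be + cd = -2 - (-16) + 3
= 17


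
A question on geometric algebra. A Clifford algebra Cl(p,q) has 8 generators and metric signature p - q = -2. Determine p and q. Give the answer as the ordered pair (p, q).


We need p + q = 8 and p - q = -2.
Adding: 2p = 8 + (-2) = 6, so p = 3.
Then q = 8 - 3 = 5.
(p, q) = (3, 5)


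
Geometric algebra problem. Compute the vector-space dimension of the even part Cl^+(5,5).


Even subalgebra dimension = 2^(n-1)
n = 5 + 5 = 10
2^(10 - 1) = 2^9 = 512
Verification: sum of C(10,k) for even k = 1 + 45 + 210 + 210 + 45 + 1 = 512
Result = 512


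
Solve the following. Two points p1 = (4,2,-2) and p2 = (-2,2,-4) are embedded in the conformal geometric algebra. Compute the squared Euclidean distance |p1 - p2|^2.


p1 - p2 = (6, 0, 2)
|p1 - p2|^2 = 6^2 + 0^2 + 2^2
= 36 + 0 + 4
= 40


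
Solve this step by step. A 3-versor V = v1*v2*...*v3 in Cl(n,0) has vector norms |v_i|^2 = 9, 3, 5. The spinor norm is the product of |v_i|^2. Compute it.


Spinor norm N(V) = |v1|^2 * |v2|^2 * ... * |v3|^2
= 9 * 3 * 5
Running product: 9, 27, 135
N(V) = 135


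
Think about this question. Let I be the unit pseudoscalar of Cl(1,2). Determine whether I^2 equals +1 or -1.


The pseudoscalar I = e1...e_n (product of all n generators) of Cl(p,q) satisfies I^2 = (-1)^(q + n(n-1)/2).
p = 1, q = 2, n = p + q = 3
n(n-1)/2 = 3 * 2 / 2 = 3
Exponent = q + n(n-1)/2 = 2 + 3 = 5
I^2 = (-1)^5 = -1


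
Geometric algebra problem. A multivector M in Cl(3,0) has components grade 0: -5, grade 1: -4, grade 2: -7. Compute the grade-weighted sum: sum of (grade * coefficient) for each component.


Grade-weighted sum = sum of grade_k * coefficient_k
0*(-5) = 0
1*(-4) = -4
2*(-7) = -14
Total = 0 + (-4) + (-14) = -18


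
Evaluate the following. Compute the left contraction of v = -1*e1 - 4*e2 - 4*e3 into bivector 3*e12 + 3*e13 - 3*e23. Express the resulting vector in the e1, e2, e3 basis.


Left contraction v _| B = <vB>_1 (grade-1 part of the geometric product vB).
Using e1_|e12 = e2, e2_|e12 = -e1, e1_|e13 = e3, e3_|e13 = -e1, e2_|e23 = e3, e3_|e23 = -e2:
e1 coeff: -v2*b12 - v3*b13 = -(-4)*(3) - (-4)*(3) = 24
e2 coeff: v1*b12 - v3*b23 = (-1)*(3) - (-4)*(-3) = -15
e3 coeff: v1*b13 + v2*b23 = (-1)*(3) + (-4)*(-3) = 9
v _| B = 24*e1 - 15*e2 + 9*e3


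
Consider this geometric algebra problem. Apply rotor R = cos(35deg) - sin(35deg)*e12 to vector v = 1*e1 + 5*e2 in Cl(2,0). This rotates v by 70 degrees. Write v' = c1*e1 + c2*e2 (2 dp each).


Rotor R = cos(35deg) - sin(35deg)*e12
Rotation angle theta = 2 * 35 = 70 degrees
v' = R*v*~R rotates v by theta.
cos(70deg) = 0.3420, sin(70deg) = 0.9397
v'_1 = 1*cos(70deg) - 5*sin(70deg)
= 1*0.3420 - 5*0.9397
= -4.36
v'_2 = 1*sin(70deg) + 5*cos(70deg)
= 1*0.9397 + 5*0.3420
= 2.65
v' = -4.36*e1 + 2.65*e2


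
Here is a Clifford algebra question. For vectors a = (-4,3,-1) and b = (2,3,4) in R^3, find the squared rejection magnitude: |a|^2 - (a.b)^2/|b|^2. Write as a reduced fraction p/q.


|a|^2 = (-4)^2 + 3^2 + (-1)^2 = 26
|b|^2 = 2^2 + 3^2 + 4^2 = 29
a . b = (-4)*2 + 3*3 + (-1)*4 = -3
(a.b)^2 = (-3)^2 = 9
|rej|^2 = 26 - 9/29
= (754 - 9)/29
= 745/29
In lowest terms: 745/29


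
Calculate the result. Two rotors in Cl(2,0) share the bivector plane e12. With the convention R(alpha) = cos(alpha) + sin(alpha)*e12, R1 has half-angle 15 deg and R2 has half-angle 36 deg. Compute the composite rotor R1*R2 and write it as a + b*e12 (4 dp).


Same-plane rotors commute and their half-angles add:
R1*R2 = cos(a1 + a2) + sin(a1 + a2)*e12.
a1 + a2 = 15 + 36 = 51 deg
cos(51 deg) = 0.6293
sin(51 deg) = 0.7771
R1*R2 = 0.6293 + 0.7771*e12


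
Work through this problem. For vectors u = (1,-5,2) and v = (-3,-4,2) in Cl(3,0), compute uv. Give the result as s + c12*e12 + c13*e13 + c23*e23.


In Cl(3,0): e_i^2 = 1, e_ie_j = -e_je_i for i != j.
Scalar part = u . v = 1*(-3) + (-5)*(-4) + 2*2
= -3 + 20 + 4 = 21
e12 coeff = 1*(-4) - (-5)*(-3) = -4 - 15 = -19
e13 coeff = 1*2 - 2*(-3) = 2 - (-6) = 8
e23 coeff = (-5)*2 - 2*(-4) = -10 - (-8) = -2
uv = 21 - 19*e12 + 8*e13 - 2*e23


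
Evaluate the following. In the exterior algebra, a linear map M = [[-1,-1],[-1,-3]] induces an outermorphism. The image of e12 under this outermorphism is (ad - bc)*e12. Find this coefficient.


The outermorphism of a linear map f sends e1^e2 to f(e1)^f(e2).
f(e1) = -1*e1 - 1*e2
f(e2) = -1*e1 - 3*e2
f(e1) ^ f(e2) = (-1*e1 - 1*e2) ^ (-1*e1 - 3*e2)
= (-1)*(-3)*e12 + (-1)*(-1)*e21
= (3 - 1)*e12
= 2*e12
Coefficient = 2


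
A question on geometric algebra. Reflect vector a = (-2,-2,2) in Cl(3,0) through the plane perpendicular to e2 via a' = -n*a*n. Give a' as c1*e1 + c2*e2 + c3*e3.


Reflection formula: a' = -n*a*n, with n = e2 (unit vector, n^2 = 1).
For reflection through hyperplane perp to e2:
The component along e2 flips sign, others stay.
a = (-2, -2, 2)
a' = (-2, 2, 2)
a' = -2*e1 + 2*e2 + 2*e3


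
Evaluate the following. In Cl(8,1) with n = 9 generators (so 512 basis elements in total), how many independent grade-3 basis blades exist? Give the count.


Number of grade-k basis blades in Cl(p,q) with n = p + q is C(n, k).
n = 8 + 1 = 9
C(9, 3) = 9! / (3! * 6!)
= 362880 / (6 * 720)
= 84


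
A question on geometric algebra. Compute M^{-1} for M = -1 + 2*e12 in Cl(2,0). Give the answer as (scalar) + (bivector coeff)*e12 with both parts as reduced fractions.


M = -1 + 2*e12, where e12^2 = -1.
Since M commutes with its reverse ~M = a - b*e12, M * ~M = a^2 - b^2*e12^2 = a^2 + b^2.
So M^{-1} = ~M / (a^2 + b^2) = (a - b*e12)/(a^2 + b^2).
a^2 + b^2 = 1 + 4 = 5
Scalar part = -1/5 = -1/5
Bivector coeff = -2/5 = -2/5
M^{-1} = -1/5 - 2/5*e12


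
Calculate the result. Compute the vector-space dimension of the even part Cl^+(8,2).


Even subalgebra dimension = 2^(n-1)
n = 8 + 2 = 10
2^(10 - 1) = 2^9 = 512
Verification: sum of C(10,k) for even k = 1 + 45 + 210 + 210 + 45 + 1 = 512
Result = 512


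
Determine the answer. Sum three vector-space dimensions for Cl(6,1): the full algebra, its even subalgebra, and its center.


n = 6 + 1 = 7
Total dim = 2^7 = 128
Even subalgebra dim = 2^6 = 64
n is odd, so center dim = 2
Sum = 128 + 64 + 2 = 194


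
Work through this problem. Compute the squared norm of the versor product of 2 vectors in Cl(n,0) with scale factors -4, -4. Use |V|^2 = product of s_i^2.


Each vector v_i has |v_i|^2 = s_i^2
Squared scales: (-4)^2 = 16, (-4)^2 = 16
|V|^2 = 16 * 16
= 256


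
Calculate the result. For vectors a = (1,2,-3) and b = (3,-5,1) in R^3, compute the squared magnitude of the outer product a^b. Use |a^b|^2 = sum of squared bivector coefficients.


a wedge b = (a1*b2 - a2*b1)*e12 + (a1*b3 - a3*b1)*e13 + (a2*b3 - a3*b2)*e23
e12 coeff: 1*(-5) - 2*3 = -5 - 6 = -11
e13 coeff: 1*1 - (-3)*3 = 1 - (-9) = 10
e23 coeff: 2*1 - (-3)*(-5) = 2 - 15 = -13
|a wedge b|^2 = (-11)^2 + 10^2 + (-13)^2
= 121 + 100 + 169
= 390


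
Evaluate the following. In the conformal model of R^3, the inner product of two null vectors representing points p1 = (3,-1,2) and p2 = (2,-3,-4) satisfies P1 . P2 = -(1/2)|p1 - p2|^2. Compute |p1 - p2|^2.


p1 - p2 = (1, 2, 6)
|p1 - p2|^2 = 1^2 + 2^2 + 6^2
= 1 + 4 + 36
= 41


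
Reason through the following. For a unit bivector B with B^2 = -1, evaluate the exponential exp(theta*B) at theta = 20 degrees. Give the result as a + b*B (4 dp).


For a unit bivector B with B^2 = -1, the exponential series gives
e^(theta*B) = cos(theta) + sin(theta)*B (the GA analogue of Euler's formula).
theta = 20 degrees = 0.349066 rad
cos(20 deg) = 0.9397
sin(20 deg) = 0.3420
exp(theta*B) = 0.9397 + 0.3420*B


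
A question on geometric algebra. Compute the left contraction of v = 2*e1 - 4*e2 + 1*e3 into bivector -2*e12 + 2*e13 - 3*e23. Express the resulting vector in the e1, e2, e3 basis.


Left contraction v _| B = <vB>_1 (grade-1 part of the geometric product vB).
Using e1_|e12 = e2, e2_|e12 = -e1, e1_|e13 = e3, e3_|e13 = -e1, e2_|e23 = e3, e3_|e23 = -e2:
e1 coeff: -v2*b12 - v3*b13 = -(-4)*(-2) - (1)*(2) = -10
e2 coeff: v1*b12 - v3*b23 = (2)*(-2) - (1)*(-3) = -1
e3 coeff: v1*b13 + v2*b23 = (2)*(2) + (-4)*(-3) = 16
v _| B = -10*e1 - 1*e2 + 16*e3


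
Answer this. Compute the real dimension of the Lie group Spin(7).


Spin(n) double-covers SO(n); both have Lie algebra so(n) of dimension n(n-1)/2.
n = 7
n(n-1) = 7 * 6 = 42
dim Spin(7) = 42/2 = 21


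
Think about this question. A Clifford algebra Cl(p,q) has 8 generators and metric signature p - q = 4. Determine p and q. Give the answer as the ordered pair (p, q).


We need p + q = 8 and p - q = 4.
Adding: 2p = 8 + 4 = 12, so p = 6.
Then q = 8 - 6 = 2.
(p, q) = (6, 2)


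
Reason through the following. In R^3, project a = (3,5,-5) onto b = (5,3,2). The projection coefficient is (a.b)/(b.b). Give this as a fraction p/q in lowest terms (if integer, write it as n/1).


Projection coefficient = (a . b) / (b . b)
a . b = 3*5 + 5*3 + (-5)*2
= 15 + 15 + (-10) = 20
b . b = 5^2 + 3^2 + 2^2
= 25 + 9 + 4 = 38
Coefficient = 20/38
In lowest terms: 10/19


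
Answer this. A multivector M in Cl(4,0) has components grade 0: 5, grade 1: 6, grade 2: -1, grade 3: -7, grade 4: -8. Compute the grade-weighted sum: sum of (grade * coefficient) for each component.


Grade-weighted sum = sum of grade_k * coefficient_k
0*5 = 0
1*6 = 6
2*(-1) = -2
3*(-7) = -21
4*(-8) = -32
Total = 0 + 6 + (-2) + (-21) + (-32) = -49


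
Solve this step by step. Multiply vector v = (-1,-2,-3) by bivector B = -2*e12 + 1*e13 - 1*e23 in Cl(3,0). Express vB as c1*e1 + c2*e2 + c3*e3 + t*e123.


vB has grade-1 (vector) and grade-3 (trivector) parts: vB = (v _| B) + (v ^ B).
Vector part <vB>_1:
  e1: -v2*b12 - v3*b13 = -(-2)*(-2) - (-3)*(1) = -1
  e2: v1*b12 - v3*b23 = (-1)*(-2) - (-3)*(-1) = -1
  e3: v1*b13 + v2*b23 = (-1)*(1) + (-2)*(-1) = 1
Trivector part <vB>_3:
  e123: v1*b23 - v2*b13 + v3*b12 = (-1)*(-1) - (-2)*(1) + (-3)*(-2) = 9
vB = -1*e1 - 1*e2 + 1*e3 + 9*e123


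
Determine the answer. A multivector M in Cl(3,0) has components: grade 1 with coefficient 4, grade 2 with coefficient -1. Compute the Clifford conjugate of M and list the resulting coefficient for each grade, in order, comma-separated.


Clifford conjugate sign for grade k: (-1)^(k(k+1)/2)
Grade 1: (-1)^(1*2/2) = (-1)^1 = -1, coeff 4 -> -4
Grade 2: (-1)^(2*3/2) = (-1)^3 = -1, coeff -1 -> 1
Conjugated coefficients: -4, 1


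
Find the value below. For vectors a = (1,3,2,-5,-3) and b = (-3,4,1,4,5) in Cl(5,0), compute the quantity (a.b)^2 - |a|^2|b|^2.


a . b = 1*(-3) + 3*4 + 2*1 + (-5)*4 + (-3)*5
= -3 + 12 + 2 + (-20) + (-15) = -24
|a|^2 = 1^2 + 3^2 + 2^2 + (-5)^2 + (-3)^2 = 48
|b|^2 = (-3)^2 + 4^2 + 1^2 + 4^2 + 5^2 = 67
(a.b)^2 = (-24)^2 = 576
|a|^2 * |b|^2 = 48 * 67 = 3216
Result = 576 - 3216 = -2640


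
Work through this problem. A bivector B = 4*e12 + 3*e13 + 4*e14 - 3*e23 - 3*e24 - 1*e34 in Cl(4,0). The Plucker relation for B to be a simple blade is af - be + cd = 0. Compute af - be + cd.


Plucker relation: af - be + cd
a*f = 4*(-1) = -4
b*e = 3*(-3) = -9
c*d = 4*(-3) = -12
af - be + cd = -4 - (-9) + (-12)
= -7


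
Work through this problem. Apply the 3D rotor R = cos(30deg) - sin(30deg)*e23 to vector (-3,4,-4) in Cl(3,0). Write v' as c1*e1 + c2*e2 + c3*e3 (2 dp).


Rotor R = cos(30deg) - sin(30deg)*e23
Rotation angle theta = 2 * 30 = 60 degrees in the e23 plane (e2 -> e3).
The component perpendicular to the plane (e1) is invariant: v'_1 = v1 = -3.00
cos(60deg) = 0.5000, sin(60deg) = 0.8660
v'_2 = v2*cos(theta) - v3*sin(theta) = 4*0.5000 - (-4)*0.8660 = 5.46
v'_3 = v2*sin(theta) + v3*cos(theta) = 4*0.8660 + (-4)*0.5000 = 1.46
v' = -3.00*e1 + 5.46*e2 + 1.46*e3


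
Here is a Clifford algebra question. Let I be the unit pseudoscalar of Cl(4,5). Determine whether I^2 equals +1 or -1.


The pseudoscalar I = e1...e_n (product of all n generators) of Cl(p,q) satisfies I^2 = (-1)^(q + n(n-1)/2).
p = 4, q = 5, n = p + q = 9
n(n-1)/2 = 9 * 8 / 2 = 36
Exponent = q + n(n-1)/2 = 5 + 36 = 41
I^2 = (-1)^41 = -1


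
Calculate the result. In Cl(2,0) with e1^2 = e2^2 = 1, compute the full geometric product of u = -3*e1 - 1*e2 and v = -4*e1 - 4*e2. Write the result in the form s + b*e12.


Expand: (-3*e1 - 1*e2)(-4*e1 - 4*e2)
= (-3)*(-4)*e1e1 + (-3)*(-4)*e1e2 + (-1)*(-4)*e2e1 + (-1)*(-4)*e2e2
Using e1^2 = e2^2 = 1, e2e1 = -e1e2:
Scalar part s = (-3)*(-4) + (-1)*(-4) = 12 + 4 = 16
Bivector part b = (-3)*(-4) - (-1)*(-4) = 12 - 4 = 8
uv = 16 + 8*e12


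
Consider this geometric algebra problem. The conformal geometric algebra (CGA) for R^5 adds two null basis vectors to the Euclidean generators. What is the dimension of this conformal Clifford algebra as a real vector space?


The conformal model of R^5 uses Cl(6,1): the 5 Euclidean generators plus two extra orthogonal generators e+ (e+^2 = +1) and e- (e-^2 = -1), from which the null vectors e0, einf are built.
Number of generators m = 5 + 2 = 7.
dim Cl(p,q) = 2^m = 2^7 = 128


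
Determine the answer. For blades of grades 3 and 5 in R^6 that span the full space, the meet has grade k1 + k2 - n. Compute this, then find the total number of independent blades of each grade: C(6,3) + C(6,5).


Meet grade = grade(A) + grade(B) - n
= 3 + 5 - 6 = 2
C(6,3) = 20
C(6,5) = 6
dim_A + dim_B = 20 + 6 = 26


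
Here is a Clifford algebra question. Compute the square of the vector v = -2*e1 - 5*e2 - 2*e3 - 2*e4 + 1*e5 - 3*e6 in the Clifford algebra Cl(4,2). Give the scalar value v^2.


v^2 = sum of c_i^2 * e_i^2
Positive signature terms (e_i^2 = +1): (-2)^2 + (-5)^2 + (-2)^2 + (-2)^2 = 37
Negative signature terms (e_j^2 = -1): 1^2 + (-3)^2 = 10
v^2 = 37 - 10 = 27


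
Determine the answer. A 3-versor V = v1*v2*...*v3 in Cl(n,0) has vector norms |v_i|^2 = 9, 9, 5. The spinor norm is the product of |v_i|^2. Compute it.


Spinor norm N(V) = |v1|^2 * |v2|^2 * ... * |v3|^2
= 9 * 9 * 5
Running product: 9, 81, 405
N(V) = 405


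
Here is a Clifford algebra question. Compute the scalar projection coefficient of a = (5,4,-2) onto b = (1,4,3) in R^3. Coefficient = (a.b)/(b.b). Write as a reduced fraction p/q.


Projection coefficient = (a . b) / (b . b)
a . b = 5*1 + 4*4 + (-2)*3
= 5 + 16 + (-6) = 15
b . b = 1^2 + 4^2 + 3^2
= 1 + 16 + 9 = 26
Coefficient = 15/26
In lowest terms: 15/26


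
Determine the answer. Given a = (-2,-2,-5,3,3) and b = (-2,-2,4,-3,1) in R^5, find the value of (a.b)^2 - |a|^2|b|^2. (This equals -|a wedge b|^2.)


a . b = (-2)*(-2) + (-2)*(-2) + (-5)*4 + 3*(-3) + 3*1
= 4 + 4 + (-20) + (-9) + 3 = -18
|a|^2 = (-2)^2 + (-2)^2 + (-5)^2 + 3^2 + 3^2 = 51
|b|^2 = (-2)^2 + (-2)^2 + 4^2 + (-3)^2 + 1^2 = 34
(a.b)^2 = (-18)^2 = 324
|a|^2 * |b|^2 = 51 * 34 = 1734
Result = 324 - 1734 = -1410


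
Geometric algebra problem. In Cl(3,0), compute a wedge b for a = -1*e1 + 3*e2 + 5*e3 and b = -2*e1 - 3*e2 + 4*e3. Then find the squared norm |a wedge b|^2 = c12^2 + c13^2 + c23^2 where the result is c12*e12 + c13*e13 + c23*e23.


a wedge b = (a1*b2 - a2*b1)*e12 + (a1*b3 - a3*b1)*e13 + (a2*b3 - a3*b2)*e23
e12 coeff: (-1)*(-3) - 3*(-2) = 3 - (-6) = 9
e13 coeff: (-1)*4 - 5*(-2) = -4 - (-10) = 6
e23 coeff: 3*4 - 5*(-3) = 12 - (-15) = 27
|a wedge b|^2 = 9^2 + 6^2 + 27^2
= 81 + 36 + 729
= 846


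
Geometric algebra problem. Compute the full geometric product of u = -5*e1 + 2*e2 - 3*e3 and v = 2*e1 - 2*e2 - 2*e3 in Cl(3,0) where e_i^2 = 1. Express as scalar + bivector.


In Cl(3,0): e_i^2 = 1, e_ie_j = -e_je_i for i != j.
Scalar part = u . v = (-5)*2 + 2*(-2) + (-3)*(-2)
= -10 + (-4) + 6 = -8
e12 coeff = (-5)*(-2) - 2*2 = 10 - 4 = 6
e13 coeff = (-5)*(-2) - (-3)*2 = 10 - (-6) = 16
e23 coeff = 2*(-2) - (-3)*(-2) = -4 - 6 = -10
uv = -8 + 6*e12 + 16*e13 - 10*e23


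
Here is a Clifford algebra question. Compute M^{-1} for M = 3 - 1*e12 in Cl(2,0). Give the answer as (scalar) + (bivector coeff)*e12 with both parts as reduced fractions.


M = 3 - 1*e12, where e12^2 = -1.
Since M commutes with its reverse ~M = a - b*e12, M * ~M = a^2 - b^2*e12^2 = a^2 + b^2.
So M^{-1} = ~M / (a^2 + b^2) = (a - b*e12)/(a^2 + b^2).
a^2 + b^2 = 9 + 1 = 10
Scalar part = 3/10 = 3/10
Bivector coeff = 1/10 = 1/10
M^{-1} = 3/10 + 1/10*e12


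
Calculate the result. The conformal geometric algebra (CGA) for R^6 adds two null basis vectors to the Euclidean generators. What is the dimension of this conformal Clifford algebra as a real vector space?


The conformal model of R^6 uses Cl(7,1): the 6 Euclidean generators plus two extra orthogonal generators e+ (e+^2 = +1) and e- (e-^2 = -1), from which the null vectors e0, einf are built.
Number of generators m = 6 + 2 = 8.
dim Cl(p,q) = 2^m = 2^8 = 256


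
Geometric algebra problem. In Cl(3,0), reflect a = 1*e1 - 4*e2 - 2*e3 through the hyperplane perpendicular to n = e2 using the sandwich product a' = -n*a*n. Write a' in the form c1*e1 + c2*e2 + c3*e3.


Reflection formula: a' = -n*a*n, with n = e2 (unit vector, n^2 = 1).
For reflection through hyperplane perp to e2:
The component along e2 flips sign, others stay.
a = (1, -4, -2)
a' = (1, 4, -2)
a' = 1*e1 + 4*e2 - 2*e3


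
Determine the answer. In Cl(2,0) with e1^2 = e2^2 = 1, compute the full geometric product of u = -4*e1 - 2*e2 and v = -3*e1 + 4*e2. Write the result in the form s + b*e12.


Expand: (-4*e1 - 2*e2)(-3*e1 + 4*e2)
= (-4)*(-3)*e1e1 + (-4)*4*e1e2 + (-2)*(-3)*e2e1 + (-2)*4*e2e2
Using e1^2 = e2^2 = 1, e2e1 = -e1e2:
Scalar part s = (-4)*(-3) + (-2)*4 = 12 + (-8) = 4
Bivector part b = (-4)*4 - (-2)*(-3) = -16 - 6 = -22
uv = 4 - 22*e12


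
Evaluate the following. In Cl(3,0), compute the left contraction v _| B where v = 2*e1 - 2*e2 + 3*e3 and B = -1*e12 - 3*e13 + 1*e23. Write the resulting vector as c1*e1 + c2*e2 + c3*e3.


Left contraction v _| B = <vB>_1 (grade-1 part of the geometric product vB).
Using e1_|e12 = e2, e2_|e12 = -e1, e1_|e13 = e3, e3_|e13 = -e1, e2_|e23 = e3, e3_|e23 = -e2:
e1 coeff: -v2*b12 - v3*b13 = -(-2)*(-1) - (3)*(-3) = 7
e2 coeff: v1*b12 - v3*b23 = (2)*(-1) - (3)*(1) = -5
e3 coeff: v1*b13 + v2*b23 = (2)*(-3) + (-2)*(1) = -8
v _| B = 7*e1 - 5*e2 - 8*e3


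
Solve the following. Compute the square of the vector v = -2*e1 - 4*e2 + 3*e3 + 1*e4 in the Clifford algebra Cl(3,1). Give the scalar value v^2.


v^2 = sum of c_i^2 * e_i^2
Positive signature terms (e_i^2 = +1): (-2)^2 + (-4)^2 + 3^2 = 29
Negative signature terms (e_j^2 = -1): 1^2 = 1
v^2 = 29 - 1 = 28


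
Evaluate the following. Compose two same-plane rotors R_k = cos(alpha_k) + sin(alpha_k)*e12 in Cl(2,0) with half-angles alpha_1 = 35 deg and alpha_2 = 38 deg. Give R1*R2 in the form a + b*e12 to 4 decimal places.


Same-plane rotors commute and their half-angles add:
R1*R2 = cos(a1 + a2) + sin(a1 + a2)*e12.
a1 + a2 = 35 + 38 = 73 deg
cos(73 deg) = 0.2924
sin(73 deg) = 0.9563
R1*R2 = 0.2924 + 0.9563*e12


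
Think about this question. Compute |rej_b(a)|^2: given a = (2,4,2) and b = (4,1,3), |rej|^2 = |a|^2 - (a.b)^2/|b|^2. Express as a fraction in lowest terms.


|a|^2 = 2^2 + 4^2 + 2^2 = 24
|b|^2 = 4^2 + 1^2 + 3^2 = 26
a . b = 2*4 + 4*1 + 2*3 = 18
(a.b)^2 = 18^2 = 324
|rej|^2 = 24 - 324/26
= (624 - 324)/26
= 300/26
In lowest terms: 150/13


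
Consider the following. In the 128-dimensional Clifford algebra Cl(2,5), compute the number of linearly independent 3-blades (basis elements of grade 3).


Number of grade-k basis blades in Cl(p,q) with n = p + q is C(n, k).
n = 2 + 5 = 7
C(7, 3) = 7! / (3! * 4!)
= 5040 / (6 * 24)
= 35


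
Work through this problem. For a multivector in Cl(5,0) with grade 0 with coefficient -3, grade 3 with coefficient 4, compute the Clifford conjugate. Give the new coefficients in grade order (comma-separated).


Clifford conjugate sign for grade k: (-1)^(k(k+1)/2)
Grade 0: (-1)^(0*1/2) = (-1)^0 = 1, coeff -3 -> -3
Grade 3: (-1)^(3*4/2) = (-1)^6 = 1, coeff 4 -> 4
Conjugated coefficients: -3, 4


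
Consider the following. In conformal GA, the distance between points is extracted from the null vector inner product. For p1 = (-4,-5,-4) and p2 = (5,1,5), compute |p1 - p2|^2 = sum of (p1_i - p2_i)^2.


p1 - p2 = (-9, -6, -9)
|p1 - p2|^2 = (-9)^2 + (-6)^2 + (-9)^2
= 81 + 36 + 81
= 198


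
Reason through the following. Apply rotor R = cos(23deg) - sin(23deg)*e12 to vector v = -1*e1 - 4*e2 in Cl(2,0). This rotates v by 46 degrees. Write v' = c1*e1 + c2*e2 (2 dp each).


Rotor R = cos(23deg) - sin(23deg)*e12
Rotation angle theta = 2 * 23 = 46 degrees
v' = R*v*~R rotates v by theta.
cos(46deg) = 0.6947, sin(46deg) = 0.7193
v'_1 = -1*cos(46deg) - (-4)*sin(46deg)
= -1*0.6947 - (-4)*0.7193
= 2.18
v'_2 = -1*sin(46deg) + (-4)*cos(46deg)
= -1*0.7193 + (-4)*0.6947
= -3.50
v' = 2.18*e1 - 3.50*e2


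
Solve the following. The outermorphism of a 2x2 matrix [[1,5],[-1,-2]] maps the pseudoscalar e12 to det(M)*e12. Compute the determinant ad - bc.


The outermorphism of a linear map f sends e1^e2 to f(e1)^f(e2).
f(e1) = 1*e1 - 1*e2
f(e2) = 5*e1 - 2*e2
f(e1) ^ f(e2) = (1*e1 - 1*e2) ^ (5*e1 - 2*e2)
= 1*(-2)*e12 + (-1)*5*e21
= (-2 - (-5))*e12
= 3*e12
Coefficient = 3


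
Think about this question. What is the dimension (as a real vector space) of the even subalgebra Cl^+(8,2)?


Even subalgebra dimension = 2^(n-1)
n = 8 + 2 = 10
2^(10 - 1) = 2^9 = 512
Verification: sum of C(10,k) for even k = 1 + 45 + 210 + 210 + 45 + 1 = 512
Result = 512


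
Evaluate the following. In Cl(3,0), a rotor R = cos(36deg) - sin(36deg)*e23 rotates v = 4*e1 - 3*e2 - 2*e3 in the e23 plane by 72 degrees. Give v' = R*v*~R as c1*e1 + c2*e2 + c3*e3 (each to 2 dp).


Rotor R = cos(36deg) - sin(36deg)*e23
Rotation angle theta = 2 * 36 = 72 degrees in the e23 plane (e2 -> e3).
The component perpendicular to the plane (e1) is invariant: v'_1 = v1 = 4.00
cos(72deg) = 0.3090, sin(72deg) = 0.9511
v'_2 = v2*cos(theta) - v3*sin(theta) = -3*0.3090 - (-2)*0.9511 = 0.98
v'_3 = v2*sin(theta) + v3*cos(theta) = -3*0.9511 + (-2)*0.3090 = -3.47
v' = 4.00*e1 + 0.98*e2 - 3.47*e3


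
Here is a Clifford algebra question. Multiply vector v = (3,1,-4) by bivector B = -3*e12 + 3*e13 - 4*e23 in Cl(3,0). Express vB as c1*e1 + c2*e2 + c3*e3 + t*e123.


vB has grade-1 (vector) and grade-3 (trivector) parts: vB = (v _| B) + (v ^ B).
Vector part <vB>_1:
  e1: -v2*b12 - v3*b13 = -(1)*(-3) - (-4)*(3) = 15
  e2: v1*b12 - v3*b23 = (3)*(-3) - (-4)*(-4) = -25
  e3: v1*b13 + v2*b23 = (3)*(3) + (1)*(-4) = 5
Trivector part <vB>_3:
  e123: v1*b23 - v2*b13 + v3*b12 = (3)*(-4) - (1)*(3) + (-4)*(-3) = -3
vB = 15*e1 - 25*e2 + 5*e3 - 3*e123


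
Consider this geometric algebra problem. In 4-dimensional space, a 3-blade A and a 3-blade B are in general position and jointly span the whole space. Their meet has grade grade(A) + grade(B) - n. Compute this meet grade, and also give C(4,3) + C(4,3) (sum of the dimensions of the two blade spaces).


Meet grade = grade(A) + grade(B) - n
= 3 + 3 - 4 = 2
C(4,3) = 4
C(4,3) = 4
dim_A + dim_B = 4 + 4 = 8


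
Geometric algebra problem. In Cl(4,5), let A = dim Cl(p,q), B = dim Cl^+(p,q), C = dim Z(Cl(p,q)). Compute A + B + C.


n = 4 + 5 = 9
Total dim = 2^9 = 512
Even subalgebra dim = 2^8 = 256
n is odd, so center dim = 2
Sum = 512 + 256 + 2 = 770


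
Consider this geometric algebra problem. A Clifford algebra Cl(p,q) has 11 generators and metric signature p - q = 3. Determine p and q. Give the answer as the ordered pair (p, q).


We need p + q = 11 and p - q = 3.
Adding: 2p = 11 + 3 = 14, so p = 7.
Then q = 11 - 7 = 4.
(p, q) = (7, 4)


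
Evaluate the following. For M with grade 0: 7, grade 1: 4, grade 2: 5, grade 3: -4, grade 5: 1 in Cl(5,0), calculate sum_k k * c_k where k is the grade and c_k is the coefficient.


Grade-weighted sum = sum of grade_k * coefficient_k
0*7 = 0
1*4 = 4
2*5 = 10
3*(-4) = -12
5*1 = 5
Total = 0 + 4 + 10 + (-12) + 5 = 7


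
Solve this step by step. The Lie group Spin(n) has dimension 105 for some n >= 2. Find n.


dim Spin(n) = dim so(n) = n(n-1)/2.
Solve n(n-1)/2 = 105, i.e. n^2 - n - 210 = 0.
Discriminant = 1 + 8*105 = 841
n = (1 + sqrt(841))/2 = (1 + 29)/2 = 15


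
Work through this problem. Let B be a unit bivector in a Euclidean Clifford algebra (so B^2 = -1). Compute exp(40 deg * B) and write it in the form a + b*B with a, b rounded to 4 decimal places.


For a unit bivector B with B^2 = -1, the exponential series gives
e^(theta*B) = cos(theta) + sin(theta)*B (the GA analogue of Euler's formula).
theta = 40 degrees = 0.698132 rad
cos(40 deg) = 0.7660
sin(40 deg) = 0.6428
exp(theta*B) = 0.7660 + 0.6428*B


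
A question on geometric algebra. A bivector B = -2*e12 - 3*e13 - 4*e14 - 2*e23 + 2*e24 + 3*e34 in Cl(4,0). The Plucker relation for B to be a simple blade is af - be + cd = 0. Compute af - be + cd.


Plucker relation: af - be + cd
a*f = (-2)*3 = -6
b*e = (-3)*2 = -6
c*d = (-4)*(-2) = 8
af - be + cd = -6 - (-6) + 8
= 8


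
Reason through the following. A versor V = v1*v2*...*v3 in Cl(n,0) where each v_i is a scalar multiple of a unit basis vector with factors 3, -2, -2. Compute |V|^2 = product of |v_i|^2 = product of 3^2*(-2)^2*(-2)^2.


Each vector v_i has |v_i|^2 = s_i^2
Squared scales: 3^2 = 9, (-2)^2 = 4, (-2)^2 = 4
|V|^2 = 9 * 4 * 4
= 144


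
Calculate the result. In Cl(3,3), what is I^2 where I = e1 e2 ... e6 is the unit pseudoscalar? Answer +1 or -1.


The pseudoscalar I = e1...e_n (product of all n generators) of Cl(p,q) satisfies I^2 = (-1)^(q + n(n-1)/2).
p = 3, q = 3, n = p + q = 6
n(n-1)/2 = 6 * 5 / 2 = 15
Exponent = q + n(n-1)/2 = 3 + 15 = 18
I^2 = (-1)^18 = +1


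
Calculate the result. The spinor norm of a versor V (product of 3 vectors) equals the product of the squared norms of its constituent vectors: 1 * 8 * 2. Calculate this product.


Spinor norm N(V) = |v1|^2 * |v2|^2 * ... * |v3|^2
= 1 * 8 * 2
Running product: 1, 8, 16
N(V) = 16


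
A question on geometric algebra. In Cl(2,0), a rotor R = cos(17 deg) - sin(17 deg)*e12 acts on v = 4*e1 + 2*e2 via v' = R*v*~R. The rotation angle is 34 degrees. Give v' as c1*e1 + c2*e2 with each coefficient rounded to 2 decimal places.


Rotor R = cos(17deg) - sin(17deg)*e12
Rotation angle theta = 2 * 17 = 34 degrees
v' = R*v*~R rotates v by theta.
cos(34deg) = 0.8290, sin(34deg) = 0.5592
v'_1 = 4*cos(34deg) - 2*sin(34deg)
= 4*0.8290 - 2*0.5592
= 2.20
v'_2 = 4*sin(34deg) + 2*cos(34deg)
= 4*0.5592 + 2*0.8290
= 3.89
v' = 2.20*e1 + 3.89*e2


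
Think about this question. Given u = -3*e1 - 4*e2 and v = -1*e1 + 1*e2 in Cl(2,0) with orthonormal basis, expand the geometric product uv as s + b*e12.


Expand: (-3*e1 - 4*e2)(-1*e1 + 1*e2)
= (-3)*(-1)*e1e1 + (-3)*1*e1e2 + (-4)*(-1)*e2e1 + (-4)*1*e2e2
Using e1^2 = e2^2 = 1, e2e1 = -e1e2:
Scalar part s = (-3)*(-1) + (-4)*1 = 3 + (-4) = -1
Bivector part b = (-3)*1 - (-4)*(-1) = -3 - 4 = -7
uv = -1 - 7*e12


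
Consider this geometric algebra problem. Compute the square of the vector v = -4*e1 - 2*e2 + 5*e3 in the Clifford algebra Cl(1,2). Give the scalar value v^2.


v^2 = sum of c_i^2 * e_i^2
Positive signature terms (e_i^2 = +1): (-4)^2 = 16
Negative signature terms (e_j^2 = -1): (-2)^2 + 5^2 = 29
v^2 = 16 - 29 = -13


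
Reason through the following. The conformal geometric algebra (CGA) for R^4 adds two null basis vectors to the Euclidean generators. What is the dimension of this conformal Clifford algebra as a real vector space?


The conformal model of R^4 uses Cl(5,1): the 4 Euclidean generators plus two extra orthogonal generators e+ (e+^2 = +1) and e- (e-^2 = -1), from which the null vectors e0, einf are built.
Number of generators m = 4 + 2 = 6.
dim Cl(p,q) = 2^m = 2^6 = 64


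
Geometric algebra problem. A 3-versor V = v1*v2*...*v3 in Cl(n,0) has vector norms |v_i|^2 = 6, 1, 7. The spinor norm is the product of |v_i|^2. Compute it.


Spinor norm N(V) = |v1|^2 * |v2|^2 * ... * |v3|^2
= 6 * 1 * 7
Running product: 6, 6, 42
N(V) = 42


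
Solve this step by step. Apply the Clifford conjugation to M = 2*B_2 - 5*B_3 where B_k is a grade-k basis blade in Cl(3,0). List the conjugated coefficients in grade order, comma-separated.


Clifford conjugate sign for grade k: (-1)^(k(k+1)/2)
Grade 2: (-1)^(2*3/2) = (-1)^3 = -1, coeff 2 -> -2
Grade 3: (-1)^(3*4/2) = (-1)^6 = 1, coeff -5 -> -5
Conjugated coefficients: -2, -5


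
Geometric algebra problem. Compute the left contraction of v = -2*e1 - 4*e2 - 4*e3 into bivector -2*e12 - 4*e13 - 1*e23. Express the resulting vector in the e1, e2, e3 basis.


Left contraction v _| B = <vB>_1 (grade-1 part of the geometric product vB).
Using e1_|e12 = e2, e2_|e12 = -e1, e1_|e13 = e3, e3_|e13 = -e1, e2_|e23 = e3, e3_|e23 = -e2:
e1 coeff: -v2*b12 - v3*b13 = -(-4)*(-2) - (-4)*(-4) = -24
e2 coeff: v1*b12 - v3*b23 = (-2)*(-2) - (-4)*(-1) = 0
e3 coeff: v1*b13 + v2*b23 = (-2)*(-4) + (-4)*(-1) = 12
v _| B = -24*e1 + 0*e2 + 12*e3


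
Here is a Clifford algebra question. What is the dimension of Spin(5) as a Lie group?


Spin(n) double-covers SO(n); both have Lie algebra so(n) of dimension n(n-1)/2.
n = 5
n(n-1) = 5 * 4 = 20
dim Spin(5) = 20/2 = 10


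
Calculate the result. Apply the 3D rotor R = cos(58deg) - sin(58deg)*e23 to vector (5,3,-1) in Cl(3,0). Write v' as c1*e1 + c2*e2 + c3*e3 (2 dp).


Rotor R = cos(58deg) - sin(58deg)*e23
Rotation angle theta = 2 * 58 = 116 degrees in the e23 plane (e2 -> e3).
The component perpendicular to the plane (e1) is invariant: v'_1 = v1 = 5.00
cos(116deg) = -0.4384, sin(116deg) = 0.8988
v'_2 = v2*cos(theta) - v3*sin(theta) = 3*(-0.4384) - (-1)*0.8988 = -0.42
v'_3 = v2*sin(theta) + v3*cos(theta) = 3*0.8988 + (-1)*(-0.4384) = 3.13
v' = 5.00*e1 - 0.42*e2 + 3.13*e3


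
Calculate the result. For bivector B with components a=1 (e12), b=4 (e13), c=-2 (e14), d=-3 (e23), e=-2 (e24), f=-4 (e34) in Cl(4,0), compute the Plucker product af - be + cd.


Plucker relation: af - be + cd
a*f = 1*(-4) = -4
b*e = 4*(-2) = -8
c*d = (-2)*(-3) = 6
af - be + cd = -4 - (-8) + 6
= 10


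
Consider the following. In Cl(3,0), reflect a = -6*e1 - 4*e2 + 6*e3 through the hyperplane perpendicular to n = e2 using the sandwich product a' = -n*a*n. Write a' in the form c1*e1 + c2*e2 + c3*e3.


Reflection formula: a' = -n*a*n, with n = e2 (unit vector, n^2 = 1).
For reflection through hyperplane perp to e2:
The component along e2 flips sign, others stay.
a = (-6, -4, 6)
a' = (-6, 4, 6)
a' = -6*e1 + 4*e2 + 6*e3


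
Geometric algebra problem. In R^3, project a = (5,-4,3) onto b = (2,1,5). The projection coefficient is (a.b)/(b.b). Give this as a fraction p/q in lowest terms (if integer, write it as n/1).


Projection coefficient = (a . b) / (b . b)
a . b = 5*2 + (-4)*1 + 3*5
= 10 + (-4) + 15 = 21
b . b = 2^2 + 1^2 + 5^2
= 4 + 1 + 25 = 30
Coefficient = 21/30
In lowest terms: 7/10


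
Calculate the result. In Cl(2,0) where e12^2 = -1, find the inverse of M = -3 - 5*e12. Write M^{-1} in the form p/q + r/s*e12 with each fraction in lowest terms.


M = -3 - 5*e12, where e12^2 = -1.
Since M commutes with its reverse ~M = a - b*e12, M * ~M = a^2 - b^2*e12^2 = a^2 + b^2.
So M^{-1} = ~M / (a^2 + b^2) = (a - b*e12)/(a^2 + b^2).
a^2 + b^2 = 9 + 25 = 34
Scalar part = -3/34 = -3/34
Bivector coeff = 5/34 = 5/34
M^{-1} = -3/34 + 5/34*e12


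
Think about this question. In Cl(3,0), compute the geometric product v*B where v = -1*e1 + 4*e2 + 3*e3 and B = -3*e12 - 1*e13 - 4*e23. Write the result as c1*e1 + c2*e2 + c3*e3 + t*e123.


vB has grade-1 (vector) and grade-3 (trivector) parts: vB = (v _| B) + (v ^ B).
Vector part <vB>_1:
  e1: -v2*b12 - v3*b13 = -(4)*(-3) - (3)*(-1) = 15
  e2: v1*b12 - v3*b23 = (-1)*(-3) - (3)*(-4) = 15
  e3: v1*b13 + v2*b23 = (-1)*(-1) + (4)*(-4) = -15
Trivector part <vB>_3:
  e123: v1*b23 - v2*b13 + v3*b12 = (-1)*(-4) - (4)*(-1) + (3)*(-3) = -1
vB = 15*e1 + 15*e2 - 15*e3 - 1*e123


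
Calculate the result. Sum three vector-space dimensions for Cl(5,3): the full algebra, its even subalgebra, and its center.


n = 5 + 3 = 8
Total dim = 2^8 = 256
Even subalgebra dim = 2^7 = 128
n is even, so center dim = 1
Sum = 256 + 128 + 1 = 385


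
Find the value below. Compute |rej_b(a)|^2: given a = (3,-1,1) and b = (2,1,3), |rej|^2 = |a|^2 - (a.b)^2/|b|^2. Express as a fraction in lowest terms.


|a|^2 = 3^2 + (-1)^2 + 1^2 = 11
|b|^2 = 2^2 + 1^2 + 3^2 = 14
a . b = 3*2 + (-1)*1 + 1*3 = 8
(a.b)^2 = 8^2 = 64
|rej|^2 = 11 - 64/14
= (154 - 64)/14
= 90/14
In lowest terms: 45/7


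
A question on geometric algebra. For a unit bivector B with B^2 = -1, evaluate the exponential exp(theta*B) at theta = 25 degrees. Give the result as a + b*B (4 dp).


For a unit bivector B with B^2 = -1, the exponential series gives
e^(theta*B) = cos(theta) + sin(theta)*B (the GA analogue of Euler's formula).
theta = 25 degrees = 0.436332 rad
cos(25 deg) = 0.9063
sin(25 deg) = 0.4226
exp(theta*B) = 0.9063 + 0.4226*B


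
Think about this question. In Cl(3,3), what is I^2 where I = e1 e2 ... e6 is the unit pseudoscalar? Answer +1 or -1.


The pseudoscalar I = e1...e_n (product of all n generators) of Cl(p,q) satisfies I^2 = (-1)^(q + n(n-1)/2).
p = 3, q = 3, n = p + q = 6
n(n-1)/2 = 6 * 5 / 2 = 15
Exponent = q + n(n-1)/2 = 3 + 15 = 18
I^2 = (-1)^18 = +1
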